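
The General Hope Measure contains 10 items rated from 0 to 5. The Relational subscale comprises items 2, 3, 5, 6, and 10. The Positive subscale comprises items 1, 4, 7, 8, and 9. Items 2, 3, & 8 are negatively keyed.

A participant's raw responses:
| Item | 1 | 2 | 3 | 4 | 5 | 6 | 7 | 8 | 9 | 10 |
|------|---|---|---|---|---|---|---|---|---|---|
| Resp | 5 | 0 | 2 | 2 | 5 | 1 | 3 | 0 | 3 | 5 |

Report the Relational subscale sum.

Relational items: 2, 3, 5, 6, 10.
Of these, items 2 and 3 are negatively keyed; reverse-coded value = 5 − response.
  item 2: 5 − 0 = 5
  item 3: 5 − 2 = 3
  item 5: 5
  item 6: 1
  item 10: 5
Sum = 5 + 3 + 5 + 1 + 5 = 19

19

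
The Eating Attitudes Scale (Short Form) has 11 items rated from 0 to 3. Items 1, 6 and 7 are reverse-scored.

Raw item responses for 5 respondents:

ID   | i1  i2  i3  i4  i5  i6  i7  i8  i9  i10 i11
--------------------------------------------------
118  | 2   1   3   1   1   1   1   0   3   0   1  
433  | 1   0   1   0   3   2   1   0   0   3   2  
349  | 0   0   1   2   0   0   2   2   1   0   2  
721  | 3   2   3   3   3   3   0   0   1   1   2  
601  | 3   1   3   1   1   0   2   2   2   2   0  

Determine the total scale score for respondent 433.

Respondent 433 raw: 1, 0, 1, 0, 3, 2, 1, 0, 0, 3, 2.
Reverse-coded (reverse-coded value = 3 − response):
  item 1: 3 − 1 = 2
  item 2: 0
  item 3: 1
  item 4: 0
  item 5: 3
  item 6: 3 − 2 = 1
  item 7: 3 − 1 = 2
  item 8: 0
  item 9: 0
  item 10: 3
  item 11: 2
Sum = 2 + 0 + 1 + 0 + 3 + 1 + 2 + 0 + 0 + 3 + 2 = 14

14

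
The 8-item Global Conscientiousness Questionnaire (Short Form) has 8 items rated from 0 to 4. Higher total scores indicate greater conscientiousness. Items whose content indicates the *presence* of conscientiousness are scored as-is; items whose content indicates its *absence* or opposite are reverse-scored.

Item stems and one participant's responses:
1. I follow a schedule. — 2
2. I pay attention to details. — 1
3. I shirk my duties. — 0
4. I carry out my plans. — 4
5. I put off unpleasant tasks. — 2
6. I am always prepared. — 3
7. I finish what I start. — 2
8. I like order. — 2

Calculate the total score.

20

Items 3, 5 describe the absence/opposite of conscientiousness → reverse-score.
reverse-coded value = 4 − response.
  item 1: 2
  item 2: 1
  item 3: 4 − 0 = 4
  item 4: 4
  item 5: 4 − 2 = 2
  item 6: 3
  item 7: 2
  item 8: 2
Total = 2 + 1 + 4 + 4 + 2 + 3 + 2 + 2 = 20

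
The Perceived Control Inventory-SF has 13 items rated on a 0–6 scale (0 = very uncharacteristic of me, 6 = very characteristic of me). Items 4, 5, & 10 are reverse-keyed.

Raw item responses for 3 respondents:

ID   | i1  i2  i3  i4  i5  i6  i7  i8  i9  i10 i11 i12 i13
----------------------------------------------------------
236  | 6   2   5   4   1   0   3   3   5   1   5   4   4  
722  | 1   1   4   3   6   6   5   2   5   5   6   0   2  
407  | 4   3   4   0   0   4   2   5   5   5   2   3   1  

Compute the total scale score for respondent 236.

Respondent 236 raw: 6, 2, 5, 4, 1, 0, 3, 3, 5, 1, 5, 4, 4.
Reverse-coded (reverse-coded value = 6 − response):
  item 1: 6
  item 2: 2
  item 3: 5
  item 4: 6 − 4 = 2
  item 5: 6 − 1 = 5
  item 6: 0
  item 7: 3
  item 8: 3
  item 9: 5
  item 10: 6 − 1 = 5
  item 11: 5
  item 12: 4
  item 13: 4
Sum = 6 + 2 + 5 + 2 + 5 + 0 + 3 + 3 + 5 + 5 + 5 + 4 + 4 = 49

49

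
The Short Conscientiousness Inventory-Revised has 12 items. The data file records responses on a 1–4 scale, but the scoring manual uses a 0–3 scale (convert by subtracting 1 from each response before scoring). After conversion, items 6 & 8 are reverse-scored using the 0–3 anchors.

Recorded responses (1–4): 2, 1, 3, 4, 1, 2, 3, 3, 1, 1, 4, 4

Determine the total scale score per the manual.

Convert to 0–3: 1, 0, 2, 3, 0, 1, 2, 2, 0, 0, 3, 3
Reverse-coded (reverse-coded value = 3 − response):
  item 6: 3 − 1 = 2
  item 8: 3 − 2 = 1
Scored: 1, 0, 2, 3, 0, 2, 2, 1, 0, 0, 3, 3
Total = 17

17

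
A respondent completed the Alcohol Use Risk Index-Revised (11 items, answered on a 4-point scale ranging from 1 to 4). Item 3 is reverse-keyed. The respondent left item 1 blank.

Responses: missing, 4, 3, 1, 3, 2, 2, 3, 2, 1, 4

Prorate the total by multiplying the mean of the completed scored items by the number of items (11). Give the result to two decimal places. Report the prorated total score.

26.40

Reverse-coded (reversed = (1+4) − raw = 5 − raw):
  item 3: 5 − 3 = 2
Completed scored items (10 of 11): 4, 2, 1, 3, 2, 2, 3, 2, 1, 4; sum = 24.
Person mean = 24 / 10 ≈ 2.4000
Prorated total = (24 / 10) × 11 = 26.40 (to 2 dp)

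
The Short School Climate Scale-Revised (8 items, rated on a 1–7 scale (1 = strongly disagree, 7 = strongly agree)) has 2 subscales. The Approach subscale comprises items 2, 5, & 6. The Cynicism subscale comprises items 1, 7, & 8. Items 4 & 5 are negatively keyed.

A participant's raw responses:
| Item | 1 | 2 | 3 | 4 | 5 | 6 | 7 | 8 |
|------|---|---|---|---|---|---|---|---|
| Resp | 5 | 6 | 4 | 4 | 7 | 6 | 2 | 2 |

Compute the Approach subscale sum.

13

Approach items: 2, 5, 6.
Of these, item 5 is negatively keyed; on a 1–7 scale, reversed = 8 − raw.
  item 2: 6
  item 5: 8 − 7 = 1
  item 6: 6
Sum = 6 + 1 + 6 = 13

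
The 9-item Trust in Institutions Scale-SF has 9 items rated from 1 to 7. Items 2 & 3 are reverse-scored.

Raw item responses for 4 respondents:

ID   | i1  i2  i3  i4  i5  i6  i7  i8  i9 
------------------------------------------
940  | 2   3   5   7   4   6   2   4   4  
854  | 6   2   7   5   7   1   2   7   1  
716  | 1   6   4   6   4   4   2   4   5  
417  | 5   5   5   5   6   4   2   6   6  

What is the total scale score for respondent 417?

Respondent 417 raw: 5, 5, 5, 5, 6, 4, 2, 6, 6.
Reverse-coded (on a 1–7 scale, reversed = 8 − raw):
  item 1: 5
  item 2: 8 − 5 = 3
  item 3: 8 − 5 = 3
  item 4: 5
  item 5: 6
  item 6: 4
  item 7: 2
  item 8: 6
  item 9: 6
Sum = 5 + 3 + 3 + 5 + 6 + 4 + 2 + 6 + 6 = 40

40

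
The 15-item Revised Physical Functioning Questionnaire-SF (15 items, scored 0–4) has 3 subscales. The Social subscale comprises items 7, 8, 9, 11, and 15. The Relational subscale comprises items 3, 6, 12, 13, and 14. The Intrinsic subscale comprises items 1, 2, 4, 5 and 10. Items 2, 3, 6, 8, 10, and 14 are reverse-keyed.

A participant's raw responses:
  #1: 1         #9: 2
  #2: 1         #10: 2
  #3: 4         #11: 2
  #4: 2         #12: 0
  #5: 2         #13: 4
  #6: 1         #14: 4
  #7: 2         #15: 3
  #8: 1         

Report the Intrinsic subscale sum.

Intrinsic items: 1, 2, 4, 5, 10.
Of these, items 2 and 10 are reverse-keyed; on a 0–4 scale, reversed = 4 − raw.
  item 1: 1
  item 2: 4 − 1 = 3
  item 4: 2
  item 5: 2
  item 10: 4 − 2 = 2
Sum = 1 + 3 + 2 + 2 + 2 = 10

10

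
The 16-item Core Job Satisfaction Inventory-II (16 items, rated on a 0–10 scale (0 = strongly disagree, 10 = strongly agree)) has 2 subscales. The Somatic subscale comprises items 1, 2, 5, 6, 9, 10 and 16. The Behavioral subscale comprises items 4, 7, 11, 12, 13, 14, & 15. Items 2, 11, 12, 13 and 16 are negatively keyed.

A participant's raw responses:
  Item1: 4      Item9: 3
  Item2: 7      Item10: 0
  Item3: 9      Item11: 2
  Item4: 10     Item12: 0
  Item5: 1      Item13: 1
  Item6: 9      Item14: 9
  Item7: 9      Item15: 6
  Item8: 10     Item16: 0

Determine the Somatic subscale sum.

Somatic items: 1, 2, 5, 6, 9, 10, 16.
Of these, items 2 and 16 are negatively keyed; on a 0–10 scale, reversed = 10 − raw.
  item 1: 4
  item 2: 10 − 7 = 3
  item 5: 1
  item 6: 9
  item 9: 3
  item 10: 0
  item 16: 10 − 0 = 10
Sum = 4 + 3 + 1 + 9 + 3 + 0 + 10 = 30

30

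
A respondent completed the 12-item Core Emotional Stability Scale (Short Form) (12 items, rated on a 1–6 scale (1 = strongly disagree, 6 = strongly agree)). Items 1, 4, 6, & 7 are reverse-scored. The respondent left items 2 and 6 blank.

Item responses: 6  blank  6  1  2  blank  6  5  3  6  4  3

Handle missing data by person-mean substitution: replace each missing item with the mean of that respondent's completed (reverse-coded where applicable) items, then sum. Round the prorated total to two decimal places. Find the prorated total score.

Reverse-coded (reverse-coded value = 7 − response):
  item 1: 7 − 6 = 1
  item 4: 7 − 1 = 6
  item 7: 7 − 6 = 1
Completed scored items (10 of 12): 1, 6, 6, 2, 1, 5, 3, 6, 4, 3; sum = 37.
Person mean = 37 / 10 ≈ 3.7000
Prorated total = (37 / 10) × 12 = 44.40 (to 2 dp)

44.40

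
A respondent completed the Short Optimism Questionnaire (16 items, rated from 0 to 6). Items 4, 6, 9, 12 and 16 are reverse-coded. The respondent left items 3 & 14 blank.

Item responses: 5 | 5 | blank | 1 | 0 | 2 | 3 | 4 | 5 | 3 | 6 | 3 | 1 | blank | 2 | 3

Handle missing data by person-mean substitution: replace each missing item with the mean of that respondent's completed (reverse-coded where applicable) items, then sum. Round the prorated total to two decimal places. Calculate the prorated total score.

51.43

Reverse-coded (on a 0–6 scale, reversed = 6 − raw):
  item 4: 6 − 1 = 5
  item 6: 6 − 2 = 4
  item 9: 6 − 5 = 1
  item 12: 6 − 3 = 3
  item 16: 6 − 3 = 3
Completed scored items (14 of 16): 5, 5, 5, 0, 4, 3, 4, 1, 3, 6, 3, 1, 2, 3; sum = 45.
Person mean = 45 / 14 ≈ 3.2143
Prorated total = (45 / 14) × 16 = 51.43 (to 2 dp)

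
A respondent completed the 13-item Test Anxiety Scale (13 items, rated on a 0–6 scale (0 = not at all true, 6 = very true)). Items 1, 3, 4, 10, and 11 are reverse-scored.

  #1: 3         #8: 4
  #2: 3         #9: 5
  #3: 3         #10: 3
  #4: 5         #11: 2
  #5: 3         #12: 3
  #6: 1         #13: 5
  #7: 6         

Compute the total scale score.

44

Reversing items 1, 3, 4, 10, & 11 with 6 − raw:
Total = (6−3) + 3 + (6−3) + (6−5) + 3 + 1 + 6 + 4 + 5 + (6−3) + (6−2) + 3 + 5
      = 3 + 3 + 3 + 1 + 3 + 1 + 6 + 4 + 5 + 3 + 4 + 3 + 5 = 44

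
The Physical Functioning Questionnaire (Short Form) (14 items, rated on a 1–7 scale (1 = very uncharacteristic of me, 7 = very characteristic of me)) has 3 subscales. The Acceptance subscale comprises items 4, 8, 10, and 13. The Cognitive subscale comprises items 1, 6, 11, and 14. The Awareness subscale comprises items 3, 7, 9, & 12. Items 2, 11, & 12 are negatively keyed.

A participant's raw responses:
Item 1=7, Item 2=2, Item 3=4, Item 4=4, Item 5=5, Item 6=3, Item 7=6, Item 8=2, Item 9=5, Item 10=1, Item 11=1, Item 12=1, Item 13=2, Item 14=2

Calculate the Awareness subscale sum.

Awareness items: 3, 7, 9, 12.
Of these, item 12 is negatively keyed; reversed = (1+7) − raw = 8 − raw.
  item 3: 4
  item 7: 6
  item 9: 5
  item 12: 8 − 1 = 7
Sum = 4 + 6 + 5 + 7 = 22

22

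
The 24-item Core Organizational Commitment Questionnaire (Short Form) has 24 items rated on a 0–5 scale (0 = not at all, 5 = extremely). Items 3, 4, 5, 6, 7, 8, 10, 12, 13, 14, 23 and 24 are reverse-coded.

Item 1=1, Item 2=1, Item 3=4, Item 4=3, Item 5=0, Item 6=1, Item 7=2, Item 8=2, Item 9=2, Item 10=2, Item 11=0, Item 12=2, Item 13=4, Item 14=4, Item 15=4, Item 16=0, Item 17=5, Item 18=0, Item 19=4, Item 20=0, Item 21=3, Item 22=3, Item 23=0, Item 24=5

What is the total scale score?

54

Reverse-coded items use 5 − raw:
  item 3: 5 − 4 = 1
  item 4: 5 − 3 = 2
  item 5: 5 − 0 = 5
  item 6: 5 − 1 = 4
  item 7: 5 − 2 = 3
  item 8: 5 − 2 = 3
  item 10: 5 − 2 = 3
  item 12: 5 − 2 = 3
  item 13: 5 − 4 = 1
  item 14: 5 − 4 = 1
  item 23: 5 − 0 = 5
  item 24: 5 − 5 = 0
Scored items: 1, 1, 1, 2, 5, 4, 3, 3, 2, 3, 0, 3, 1, 1, 4, 0, 5, 0, 4, 0, 3, 3, 5, 0
Total = 1 + 1 + 1 + 2 + 5 + 4 + 3 + 3 + 2 + 3 + 0 + 3 + 1 + 1 + 4 + 0 + 5 + 0 + 4 + 0 + 3 + 3 + 5 + 0 = 54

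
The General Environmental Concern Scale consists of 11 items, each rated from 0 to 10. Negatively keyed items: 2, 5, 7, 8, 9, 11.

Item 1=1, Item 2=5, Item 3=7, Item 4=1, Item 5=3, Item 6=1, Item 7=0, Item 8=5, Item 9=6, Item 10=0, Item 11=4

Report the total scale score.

47

Reverse-coded items (on a 0–10 scale, reversed = 10 − raw):
  item 2: 10 − 5 = 5
  item 5: 10 − 3 = 7
  item 7: 10 − 0 = 10
  item 8: 10 − 5 = 5
  item 9: 10 − 6 = 4
  item 11: 10 − 4 = 6
After reverse-coding: 1, 5, 7, 1, 7, 1, 10, 5, 4, 0, 6
Total = 1 + 5 + 7 + 1 + 7 + 1 + 10 + 5 + 4 + 0 + 6 = 47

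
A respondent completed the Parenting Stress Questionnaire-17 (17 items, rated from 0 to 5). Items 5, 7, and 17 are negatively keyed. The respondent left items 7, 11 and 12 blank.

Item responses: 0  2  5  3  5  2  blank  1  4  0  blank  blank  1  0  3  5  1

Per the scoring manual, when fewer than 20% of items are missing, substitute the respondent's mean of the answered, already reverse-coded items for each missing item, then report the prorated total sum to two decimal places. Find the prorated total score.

Reverse-coded (reversed = (0+5) − raw = 5 − raw):
  item 5: 5 − 5 = 0
  item 17: 5 − 1 = 4
Completed scored items (14 of 17): 0, 2, 5, 3, 0, 2, 1, 4, 0, 1, 0, 3, 5, 4; sum = 30.
Person mean = 30 / 14 ≈ 2.1429
Prorated total = (30 / 14) × 17 = 36.43 (to 2 dp)

36.43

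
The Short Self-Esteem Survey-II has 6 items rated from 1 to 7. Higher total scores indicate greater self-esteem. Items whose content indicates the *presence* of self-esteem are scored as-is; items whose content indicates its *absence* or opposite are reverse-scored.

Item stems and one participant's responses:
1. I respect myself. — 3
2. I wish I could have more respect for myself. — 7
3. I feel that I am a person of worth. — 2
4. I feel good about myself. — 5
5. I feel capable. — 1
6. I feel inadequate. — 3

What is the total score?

Items 2, 6 describe the absence/opposite of self-esteem → reverse-score.
reversed = (1+7) − raw = 8 − raw.
  item 1: 3
  item 2: 8 − 7 = 1
  item 3: 2
  item 4: 5
  item 5: 1
  item 6: 8 − 3 = 5
Total = 3 + 1 + 2 + 5 + 1 + 5 = 17

17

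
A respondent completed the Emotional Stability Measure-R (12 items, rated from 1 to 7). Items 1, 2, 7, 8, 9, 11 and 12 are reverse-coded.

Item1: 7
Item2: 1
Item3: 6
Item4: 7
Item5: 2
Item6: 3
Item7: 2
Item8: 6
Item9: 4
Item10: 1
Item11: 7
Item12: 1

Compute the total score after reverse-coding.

47

Apply reverse scoring (reversed = (1+7) − raw = 8 − raw):
  item 1: 8 − 7 = 1
  item 2: 8 − 1 = 7
  item 7: 8 − 2 = 6
  item 8: 8 − 6 = 2
  item 9: 8 − 4 = 4
  item 11: 8 − 7 = 1
  item 12: 8 − 1 = 7
Scored items: 1, 7, 6, 7, 2, 3, 6, 2, 4, 1, 1, 7
Total = 1 + 7 + 6 + 7 + 2 + 3 + 6 + 2 + 4 + 1 + 1 + 7 = 47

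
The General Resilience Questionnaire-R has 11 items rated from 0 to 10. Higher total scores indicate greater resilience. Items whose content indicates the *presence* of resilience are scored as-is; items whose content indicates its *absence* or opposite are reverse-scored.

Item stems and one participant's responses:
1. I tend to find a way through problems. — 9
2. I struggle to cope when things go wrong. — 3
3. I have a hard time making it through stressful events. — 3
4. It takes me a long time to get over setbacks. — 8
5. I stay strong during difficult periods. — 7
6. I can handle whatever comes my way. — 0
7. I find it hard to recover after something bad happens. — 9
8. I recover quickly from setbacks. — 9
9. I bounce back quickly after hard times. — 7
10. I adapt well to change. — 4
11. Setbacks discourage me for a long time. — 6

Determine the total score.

Items 2, 3, 4, 7, 11 describe the absence/opposite of resilience → reverse-score.
reversed = (0+10) − raw = 10 − raw.
  item 1: 9
  item 2: 10 − 3 = 7
  item 3: 10 − 3 = 7
  item 4: 10 − 8 = 2
  item 5: 7
  item 6: 0
  item 7: 10 − 9 = 1
  item 8: 9
  item 9: 7
  item 10: 4
  item 11: 10 − 6 = 4
Total = 9 + 7 + 7 + 2 + 7 + 0 + 1 + 9 + 7 + 4 + 4 = 57

57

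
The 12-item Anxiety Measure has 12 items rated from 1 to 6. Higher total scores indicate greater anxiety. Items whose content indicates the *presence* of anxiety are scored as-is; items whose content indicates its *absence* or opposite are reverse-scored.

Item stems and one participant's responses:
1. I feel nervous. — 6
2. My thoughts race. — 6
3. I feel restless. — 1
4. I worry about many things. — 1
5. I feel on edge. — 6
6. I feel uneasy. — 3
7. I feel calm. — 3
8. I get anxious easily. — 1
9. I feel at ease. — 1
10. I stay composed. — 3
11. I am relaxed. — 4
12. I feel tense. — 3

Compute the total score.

44

Items 7, 9, 10, 11 describe the absence/opposite of anxiety → reverse-score.
reverse-coded value = 7 − response.
  item 1: 6
  item 2: 6
  item 3: 1
  item 4: 1
  item 5: 6
  item 6: 3
  item 7: 7 − 3 = 4
  item 8: 1
  item 9: 7 − 1 = 6
  item 10: 7 − 3 = 4
  item 11: 7 − 4 = 3
  item 12: 3
Total = 6 + 6 + 1 + 1 + 6 + 3 + 4 + 1 + 6 + 4 + 3 + 3 = 44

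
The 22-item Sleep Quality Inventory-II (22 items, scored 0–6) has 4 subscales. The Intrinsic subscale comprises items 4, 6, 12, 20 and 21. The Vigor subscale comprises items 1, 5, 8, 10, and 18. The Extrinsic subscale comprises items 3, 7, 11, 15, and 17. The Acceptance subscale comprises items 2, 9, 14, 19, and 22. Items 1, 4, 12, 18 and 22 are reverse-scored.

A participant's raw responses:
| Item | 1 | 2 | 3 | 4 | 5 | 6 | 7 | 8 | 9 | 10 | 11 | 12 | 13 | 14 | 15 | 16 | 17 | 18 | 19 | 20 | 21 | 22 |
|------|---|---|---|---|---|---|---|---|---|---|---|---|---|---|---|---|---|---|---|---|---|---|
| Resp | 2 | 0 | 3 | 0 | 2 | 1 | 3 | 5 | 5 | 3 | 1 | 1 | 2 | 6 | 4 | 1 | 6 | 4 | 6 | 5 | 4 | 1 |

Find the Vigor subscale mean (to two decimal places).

Vigor items: 1, 5, 8, 10, 18.
Of these, items 1 and 18 are reverse-scored; reversed = (0+6) − raw = 6 − raw.
  item 1: 6 − 2 = 4
  item 5: 2
  item 8: 5
  item 10: 3
  item 18: 6 − 4 = 2
Sum = 4 + 2 + 5 + 3 + 2 = 16
Mean = 16 / 5 = 3.20

3.20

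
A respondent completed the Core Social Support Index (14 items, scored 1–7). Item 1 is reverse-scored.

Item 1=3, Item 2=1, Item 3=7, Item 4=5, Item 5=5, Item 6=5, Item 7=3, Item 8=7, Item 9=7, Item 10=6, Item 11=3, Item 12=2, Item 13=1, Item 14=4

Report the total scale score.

Reverse-coded items (reverse-coded value = 8 − response):
  item 1: 8 − 3 = 5
Scored items: 5, 1, 7, 5, 5, 5, 3, 7, 7, 6, 3, 2, 1, 4
Total = 5 + 1 + 7 + 5 + 5 + 5 + 3 + 7 + 7 + 6 + 3 + 2 + 1 + 4 = 61

61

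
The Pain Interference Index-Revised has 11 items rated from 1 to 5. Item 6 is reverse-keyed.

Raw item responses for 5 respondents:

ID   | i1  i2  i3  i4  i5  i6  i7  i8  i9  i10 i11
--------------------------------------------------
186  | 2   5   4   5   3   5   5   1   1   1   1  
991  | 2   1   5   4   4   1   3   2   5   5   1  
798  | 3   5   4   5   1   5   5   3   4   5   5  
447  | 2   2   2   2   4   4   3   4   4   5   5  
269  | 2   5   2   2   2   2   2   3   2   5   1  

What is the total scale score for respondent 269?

30

Respondent 269 raw: 2, 5, 2, 2, 2, 2, 2, 3, 2, 5, 1.
Reverse-coded (on a 1–5 scale, reversed = 6 − raw):
  item 1: 2
  item 2: 5
  item 3: 2
  item 4: 2
  item 5: 2
  item 6: 6 − 2 = 4
  item 7: 2
  item 8: 3
  item 9: 2
  item 10: 5
  item 11: 1
Sum = 2 + 5 + 2 + 2 + 2 + 4 + 2 + 3 + 2 + 5 + 1 = 30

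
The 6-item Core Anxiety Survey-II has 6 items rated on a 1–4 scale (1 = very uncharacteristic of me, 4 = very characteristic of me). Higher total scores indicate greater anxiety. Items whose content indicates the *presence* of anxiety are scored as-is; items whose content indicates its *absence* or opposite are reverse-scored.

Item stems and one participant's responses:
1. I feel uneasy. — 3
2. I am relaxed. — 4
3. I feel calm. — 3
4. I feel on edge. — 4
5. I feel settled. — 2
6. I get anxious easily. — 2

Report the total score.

15

Items 2, 3, 5 describe the absence/opposite of anxiety → reverse-score.
reverse-coded value = 5 − response.
  item 1: 3
  item 2: 5 − 4 = 1
  item 3: 5 − 3 = 2
  item 4: 4
  item 5: 5 − 2 = 3
  item 6: 2
Total = 3 + 1 + 2 + 4 + 3 + 2 = 15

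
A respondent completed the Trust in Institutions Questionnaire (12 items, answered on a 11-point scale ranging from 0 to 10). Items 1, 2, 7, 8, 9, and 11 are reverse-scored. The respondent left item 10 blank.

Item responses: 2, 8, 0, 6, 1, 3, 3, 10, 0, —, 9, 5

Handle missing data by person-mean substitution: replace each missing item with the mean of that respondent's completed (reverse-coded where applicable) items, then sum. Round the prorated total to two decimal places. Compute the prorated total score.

Reverse-coded (on a 0–10 scale, reversed = 10 − raw):
  item 1: 10 − 2 = 8
  item 2: 10 − 8 = 2
  item 7: 10 − 3 = 7
  item 8: 10 − 10 = 0
  item 9: 10 − 0 = 10
  item 11: 10 − 9 = 1
Completed scored items (11 of 12): 8, 2, 0, 6, 1, 3, 7, 0, 10, 1, 5; sum = 43.
Person mean = 43 / 11 ≈ 3.9091
Prorated total = (43 / 11) × 12 = 46.91 (to 2 dp)

46.91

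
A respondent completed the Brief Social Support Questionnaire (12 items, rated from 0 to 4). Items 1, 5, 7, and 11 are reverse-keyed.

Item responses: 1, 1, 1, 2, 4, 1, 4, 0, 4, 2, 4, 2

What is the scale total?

Apply reverse scoring (reversed = (0+4) − raw = 4 − raw):
  item 1: 4 − 1 = 3
  item 5: 4 − 4 = 0
  item 7: 4 − 4 = 0
  item 11: 4 − 4 = 0
Scored items: 3, 1, 1, 2, 0, 1, 0, 0, 4, 2, 0, 2
Total = 3 + 1 + 1 + 2 + 0 + 1 + 0 + 0 + 4 + 2 + 0 + 2 = 16

16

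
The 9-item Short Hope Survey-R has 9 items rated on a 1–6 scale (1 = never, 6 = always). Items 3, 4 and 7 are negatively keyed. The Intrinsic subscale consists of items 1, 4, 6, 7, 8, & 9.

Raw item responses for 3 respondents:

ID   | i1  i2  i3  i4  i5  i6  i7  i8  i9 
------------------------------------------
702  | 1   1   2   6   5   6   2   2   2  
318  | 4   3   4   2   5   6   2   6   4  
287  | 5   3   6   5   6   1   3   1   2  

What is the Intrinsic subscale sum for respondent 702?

Respondent 702 raw: 1, 1, 2, 6, 5, 6, 2, 2, 2.
Intrinsic items: 1, 4, 6, 7, 8, 9.
Reverse-coded (on a 1–6 scale, reversed = 7 − raw):
  item 1: 1
  item 4: 7 − 6 = 1
  item 6: 6
  item 7: 7 − 2 = 5
  item 8: 2
  item 9: 2
Sum = 1 + 1 + 6 + 5 + 2 + 2 = 17

17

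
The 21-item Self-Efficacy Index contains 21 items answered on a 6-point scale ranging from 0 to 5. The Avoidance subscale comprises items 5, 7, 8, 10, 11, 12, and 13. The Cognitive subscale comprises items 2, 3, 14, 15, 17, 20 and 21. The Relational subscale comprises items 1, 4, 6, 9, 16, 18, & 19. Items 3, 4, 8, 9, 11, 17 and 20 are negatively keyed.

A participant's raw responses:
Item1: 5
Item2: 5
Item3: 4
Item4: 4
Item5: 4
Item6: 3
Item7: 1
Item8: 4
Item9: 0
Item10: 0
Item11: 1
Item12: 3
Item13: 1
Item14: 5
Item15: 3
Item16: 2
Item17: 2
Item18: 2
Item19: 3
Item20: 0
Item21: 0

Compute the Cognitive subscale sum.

Cognitive items: 2, 3, 14, 15, 17, 20, 21.
Of these, items 3, 17 and 20 are negatively keyed; on a 0–5 scale, reversed = 5 − raw.
  item 2: 5
  item 3: 5 − 4 = 1
  item 14: 5
  item 15: 3
  item 17: 5 − 2 = 3
  item 20: 5 − 0 = 5
  item 21: 0
Sum = 5 + 1 + 5 + 3 + 3 + 5 + 0 = 22

22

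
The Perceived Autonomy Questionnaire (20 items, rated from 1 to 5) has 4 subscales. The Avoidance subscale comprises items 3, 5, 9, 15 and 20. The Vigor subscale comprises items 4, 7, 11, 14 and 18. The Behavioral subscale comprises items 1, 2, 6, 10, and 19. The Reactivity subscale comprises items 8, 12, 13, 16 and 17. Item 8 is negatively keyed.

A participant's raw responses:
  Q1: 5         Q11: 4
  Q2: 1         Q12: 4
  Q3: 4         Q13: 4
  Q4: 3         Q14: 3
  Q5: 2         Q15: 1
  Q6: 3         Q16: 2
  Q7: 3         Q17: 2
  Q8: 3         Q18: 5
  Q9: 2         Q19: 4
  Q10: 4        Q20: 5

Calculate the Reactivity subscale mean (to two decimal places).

Reactivity items: 8, 12, 13, 16, 17.
Of these, item 8 is negatively keyed; reversed = (1+5) − raw = 6 − raw.
  item 8: 6 − 3 = 3
  item 12: 4
  item 13: 4
  item 16: 2
  item 17: 2
Sum = 3 + 4 + 4 + 2 + 2 = 15
Mean = 15 / 5 = 3.00

3.00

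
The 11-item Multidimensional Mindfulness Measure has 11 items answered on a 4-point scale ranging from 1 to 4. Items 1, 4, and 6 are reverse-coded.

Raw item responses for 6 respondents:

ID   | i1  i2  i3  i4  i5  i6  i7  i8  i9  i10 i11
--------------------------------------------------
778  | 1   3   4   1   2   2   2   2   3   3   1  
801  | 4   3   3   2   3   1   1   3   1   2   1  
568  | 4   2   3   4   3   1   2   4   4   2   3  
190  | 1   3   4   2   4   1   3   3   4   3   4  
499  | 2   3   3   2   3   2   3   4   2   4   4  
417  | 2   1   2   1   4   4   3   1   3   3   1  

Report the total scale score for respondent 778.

Respondent 778 raw: 1, 3, 4, 1, 2, 2, 2, 2, 3, 3, 1.
Reverse-coded (reverse-coded value = 5 − response):
  item 1: 5 − 1 = 4
  item 2: 3
  item 3: 4
  item 4: 5 − 1 = 4
  item 5: 2
  item 6: 5 − 2 = 3
  item 7: 2
  item 8: 2
  item 9: 3
  item 10: 3
  item 11: 1
Sum = 4 + 3 + 4 + 4 + 2 + 3 + 2 + 2 + 3 + 3 + 1 = 31

31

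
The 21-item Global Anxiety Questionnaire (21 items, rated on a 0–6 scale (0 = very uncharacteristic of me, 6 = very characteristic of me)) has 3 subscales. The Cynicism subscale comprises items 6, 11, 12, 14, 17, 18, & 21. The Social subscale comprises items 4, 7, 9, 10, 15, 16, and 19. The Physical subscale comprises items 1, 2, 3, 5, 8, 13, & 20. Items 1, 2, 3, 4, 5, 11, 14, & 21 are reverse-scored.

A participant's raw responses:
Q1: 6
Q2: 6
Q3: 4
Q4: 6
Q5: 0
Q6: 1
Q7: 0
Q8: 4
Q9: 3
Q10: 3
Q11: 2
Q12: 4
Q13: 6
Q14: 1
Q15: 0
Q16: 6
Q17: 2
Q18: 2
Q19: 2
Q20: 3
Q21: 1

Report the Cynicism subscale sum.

23

Cynicism items: 6, 11, 12, 14, 17, 18, 21.
Of these, items 11, 14, and 21 are reverse-scored; on a 0–6 scale, reversed = 6 − raw.
  item 6: 1
  item 11: 6 − 2 = 4
  item 12: 4
  item 14: 6 − 1 = 5
  item 17: 2
  item 18: 2
  item 21: 6 − 1 = 5
Sum = 1 + 4 + 4 + 5 + 2 + 2 + 5 = 23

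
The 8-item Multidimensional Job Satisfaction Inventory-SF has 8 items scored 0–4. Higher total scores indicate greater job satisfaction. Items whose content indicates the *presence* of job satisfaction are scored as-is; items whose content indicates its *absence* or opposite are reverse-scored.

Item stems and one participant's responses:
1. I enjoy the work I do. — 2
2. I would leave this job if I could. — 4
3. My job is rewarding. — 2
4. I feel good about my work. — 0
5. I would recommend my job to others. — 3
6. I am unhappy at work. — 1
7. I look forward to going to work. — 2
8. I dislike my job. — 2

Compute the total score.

Items 2, 6, 8 describe the absence/opposite of job satisfaction → reverse-score.
reverse-coded value = 4 − response.
  item 1: 2
  item 2: 4 − 4 = 0
  item 3: 2
  item 4: 0
  item 5: 3
  item 6: 4 − 1 = 3
  item 7: 2
  item 8: 4 − 2 = 2
Total = 2 + 0 + 2 + 0 + 3 + 3 + 2 + 2 = 14

14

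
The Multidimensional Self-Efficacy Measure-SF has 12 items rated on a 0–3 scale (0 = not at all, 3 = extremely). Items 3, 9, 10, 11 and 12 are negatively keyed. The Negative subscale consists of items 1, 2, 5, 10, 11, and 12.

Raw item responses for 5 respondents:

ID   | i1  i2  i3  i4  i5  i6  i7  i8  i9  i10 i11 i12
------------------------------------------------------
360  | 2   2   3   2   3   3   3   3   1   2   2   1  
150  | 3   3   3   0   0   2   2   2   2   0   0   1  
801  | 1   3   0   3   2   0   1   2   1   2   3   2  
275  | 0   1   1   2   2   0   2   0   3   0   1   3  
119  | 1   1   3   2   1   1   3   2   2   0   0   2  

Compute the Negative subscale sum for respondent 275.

8

Respondent 275 raw: 0, 1, 1, 2, 2, 0, 2, 0, 3, 0, 1, 3.
Negative items: 1, 2, 5, 10, 11, 12.
Reverse-coded (reverse-coded value = 3 − response):
  item 1: 0
  item 2: 1
  item 5: 2
  item 10: 3 − 0 = 3
  item 11: 3 − 1 = 2
  item 12: 3 − 3 = 0
Sum = 0 + 1 + 2 + 3 + 2 + 0 = 8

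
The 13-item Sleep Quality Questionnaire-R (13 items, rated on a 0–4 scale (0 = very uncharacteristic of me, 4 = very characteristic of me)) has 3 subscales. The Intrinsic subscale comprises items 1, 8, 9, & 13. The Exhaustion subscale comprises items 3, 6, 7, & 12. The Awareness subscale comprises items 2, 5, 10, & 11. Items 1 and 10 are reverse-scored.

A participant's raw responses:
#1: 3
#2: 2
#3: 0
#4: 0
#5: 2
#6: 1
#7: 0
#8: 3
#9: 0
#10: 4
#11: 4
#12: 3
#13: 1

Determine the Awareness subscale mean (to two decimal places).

Awareness items: 2, 5, 10, 11.
Of these, item 10 is reverse-scored; on a 0–4 scale, reversed = 4 − raw.
  item 2: 2
  item 5: 2
  item 10: 4 − 4 = 0
  item 11: 4
Sum = 2 + 2 + 0 + 4 = 8
Mean = 8 / 4 = 2.00

2.00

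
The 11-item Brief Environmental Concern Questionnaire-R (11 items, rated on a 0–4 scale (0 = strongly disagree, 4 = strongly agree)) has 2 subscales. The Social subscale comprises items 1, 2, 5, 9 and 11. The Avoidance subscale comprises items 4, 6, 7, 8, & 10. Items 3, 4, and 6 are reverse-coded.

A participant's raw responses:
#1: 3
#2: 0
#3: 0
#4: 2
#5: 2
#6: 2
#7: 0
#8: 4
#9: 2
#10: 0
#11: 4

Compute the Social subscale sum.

11

Social items: 1, 2, 5, 9, 11.
  item 1: 3
  item 2: 0
  item 5: 2
  item 9: 2
  item 11: 4
Sum = 3 + 0 + 2 + 2 + 4 = 11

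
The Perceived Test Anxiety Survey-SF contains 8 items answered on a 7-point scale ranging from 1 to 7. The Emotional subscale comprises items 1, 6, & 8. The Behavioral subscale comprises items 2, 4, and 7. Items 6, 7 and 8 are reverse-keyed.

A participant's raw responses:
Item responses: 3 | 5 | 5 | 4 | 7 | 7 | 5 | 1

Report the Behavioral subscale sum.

12

Behavioral items: 2, 4, 7.
Of these, item 7 is reverse-keyed; reverse-coded value = 8 − response.
  item 2: 5
  item 4: 4
  item 7: 8 − 5 = 3
Sum = 5 + 4 + 3 = 12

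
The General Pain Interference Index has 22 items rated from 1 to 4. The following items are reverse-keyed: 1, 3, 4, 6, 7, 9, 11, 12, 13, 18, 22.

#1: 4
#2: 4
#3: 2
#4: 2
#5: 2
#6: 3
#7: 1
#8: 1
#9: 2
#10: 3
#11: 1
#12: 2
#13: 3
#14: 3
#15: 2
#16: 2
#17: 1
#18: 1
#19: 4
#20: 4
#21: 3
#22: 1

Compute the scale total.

Reverse-keyed items use 5 − raw:
  item 1: 5 − 4 = 1
  item 3: 5 − 2 = 3
  item 4: 5 − 2 = 3
  item 6: 5 − 3 = 2
  item 7: 5 − 1 = 4
  item 9: 5 − 2 = 3
  item 11: 5 − 1 = 4
  item 12: 5 − 2 = 3
  item 13: 5 − 3 = 2
  item 18: 5 − 1 = 4
  item 22: 5 − 1 = 4
After reverse-coding: 1, 4, 3, 3, 2, 2, 4, 1, 3, 3, 4, 3, 2, 3, 2, 2, 1, 4, 4, 4, 3, 4
Total = 1 + 4 + 3 + 3 + 2 + 2 + 4 + 1 + 3 + 3 + 4 + 3 + 2 + 3 + 2 + 2 + 1 + 4 + 4 + 4 + 3 + 4 = 62

62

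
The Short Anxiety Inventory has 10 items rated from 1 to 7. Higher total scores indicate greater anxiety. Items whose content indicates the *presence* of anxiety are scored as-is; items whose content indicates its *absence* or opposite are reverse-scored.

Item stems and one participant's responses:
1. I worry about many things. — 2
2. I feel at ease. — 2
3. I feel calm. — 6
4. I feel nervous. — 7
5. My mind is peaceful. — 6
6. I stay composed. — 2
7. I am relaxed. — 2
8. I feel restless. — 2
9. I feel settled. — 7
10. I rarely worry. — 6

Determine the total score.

36

Items 2, 3, 5, 6, 7, 9, 10 describe the absence/opposite of anxiety → reverse-score.
on a 1–7 scale, reversed = 8 − raw.
  item 1: 2
  item 2: 8 − 2 = 6
  item 3: 8 − 6 = 2
  item 4: 7
  item 5: 8 − 6 = 2
  item 6: 8 − 2 = 6
  item 7: 8 − 2 = 6
  item 8: 2
  item 9: 8 − 7 = 1
  item 10: 8 − 6 = 2
Total = 2 + 6 + 2 + 7 + 2 + 6 + 6 + 2 + 1 + 2 = 36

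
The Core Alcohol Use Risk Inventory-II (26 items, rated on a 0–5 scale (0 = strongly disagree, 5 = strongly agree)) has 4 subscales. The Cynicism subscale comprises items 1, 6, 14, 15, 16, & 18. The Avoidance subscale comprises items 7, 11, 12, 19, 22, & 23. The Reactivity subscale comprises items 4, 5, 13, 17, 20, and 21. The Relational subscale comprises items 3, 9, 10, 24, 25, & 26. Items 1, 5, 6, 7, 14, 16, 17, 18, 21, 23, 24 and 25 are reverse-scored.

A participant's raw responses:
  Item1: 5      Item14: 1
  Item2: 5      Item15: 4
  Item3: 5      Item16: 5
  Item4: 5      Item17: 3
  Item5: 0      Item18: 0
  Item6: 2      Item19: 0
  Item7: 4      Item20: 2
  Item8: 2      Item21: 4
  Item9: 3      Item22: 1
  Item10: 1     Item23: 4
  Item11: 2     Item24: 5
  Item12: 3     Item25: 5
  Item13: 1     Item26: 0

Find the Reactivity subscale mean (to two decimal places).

Reactivity items: 4, 5, 13, 17, 20, 21.
Of these, items 5, 17, & 21 are reverse-scored; on a 0–5 scale, reversed = 5 − raw.
  item 4: 5
  item 5: 5 − 0 = 5
  item 13: 1
  item 17: 5 − 3 = 2
  item 20: 2
  item 21: 5 − 4 = 1
Sum = 5 + 5 + 1 + 2 + 2 + 1 = 16
Mean = 16 / 6 = 2.67

2.67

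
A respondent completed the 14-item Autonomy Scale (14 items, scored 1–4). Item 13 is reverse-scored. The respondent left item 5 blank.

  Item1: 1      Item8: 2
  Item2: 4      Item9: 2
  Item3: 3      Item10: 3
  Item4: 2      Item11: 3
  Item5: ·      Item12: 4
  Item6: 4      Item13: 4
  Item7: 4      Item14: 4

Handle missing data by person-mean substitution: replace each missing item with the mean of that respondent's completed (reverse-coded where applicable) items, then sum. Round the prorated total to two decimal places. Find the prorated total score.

39.85

Reverse-coded (reversed = (1+4) − raw = 5 − raw):
  item 13: 5 − 4 = 1
Completed scored items (13 of 14): 1, 4, 3, 2, 4, 4, 2, 2, 3, 3, 4, 1, 4; sum = 37.
Person mean = 37 / 13 ≈ 2.8462
Prorated total = (37 / 13) × 14 = 39.85 (to 2 dp)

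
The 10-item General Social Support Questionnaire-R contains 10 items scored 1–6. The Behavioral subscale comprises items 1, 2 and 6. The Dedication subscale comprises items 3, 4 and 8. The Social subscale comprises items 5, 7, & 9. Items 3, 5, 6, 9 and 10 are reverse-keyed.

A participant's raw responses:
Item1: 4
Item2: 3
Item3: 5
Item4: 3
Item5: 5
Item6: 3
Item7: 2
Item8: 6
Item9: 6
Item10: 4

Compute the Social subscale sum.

5

Social items: 5, 7, 9.
Of these, items 5 & 9 are reverse-keyed; reverse-coded value = 7 − response.
  item 5: 7 − 5 = 2
  item 7: 2
  item 9: 7 − 6 = 1
Sum = 2 + 2 + 1 = 5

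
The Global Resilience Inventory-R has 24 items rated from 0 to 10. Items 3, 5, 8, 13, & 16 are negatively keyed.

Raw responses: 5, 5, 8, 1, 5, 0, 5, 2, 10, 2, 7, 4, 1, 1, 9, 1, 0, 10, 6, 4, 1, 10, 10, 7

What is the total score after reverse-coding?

130

Reversing items 3, 5, 8, 13 and 16 with 10 − raw:
Total = 5 + 5 + (10−8) + 1 + (10−5) + 0 + 5 + (10−2) + 10 + 2 + 7 + 4 + (10−1) + 1 + 9 + (10−1) + 0 + 10 + 6 + 4 + 1 + 10 + 10 + 7
      = 5 + 5 + 2 + 1 + 5 + 0 + 5 + 8 + 10 + 2 + 7 + 4 + 9 + 1 + 9 + 9 + 0 + 10 + 6 + 4 + 1 + 10 + 10 + 7 = 130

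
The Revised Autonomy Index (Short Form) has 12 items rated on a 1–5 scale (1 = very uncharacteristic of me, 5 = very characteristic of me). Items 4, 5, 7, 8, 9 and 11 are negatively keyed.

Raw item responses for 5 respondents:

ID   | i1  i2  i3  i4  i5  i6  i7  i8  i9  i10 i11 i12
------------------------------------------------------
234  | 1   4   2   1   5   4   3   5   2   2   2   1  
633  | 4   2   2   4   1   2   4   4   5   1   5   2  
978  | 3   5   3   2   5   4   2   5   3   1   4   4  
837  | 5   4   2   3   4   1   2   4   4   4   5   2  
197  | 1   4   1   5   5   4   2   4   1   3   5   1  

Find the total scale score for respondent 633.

Respondent 633 raw: 4, 2, 2, 4, 1, 2, 4, 4, 5, 1, 5, 2.
Reverse-coded (reverse-coded value = 6 − response):
  item 1: 4
  item 2: 2
  item 3: 2
  item 4: 6 − 4 = 2
  item 5: 6 − 1 = 5
  item 6: 2
  item 7: 6 − 4 = 2
  item 8: 6 − 4 = 2
  item 9: 6 − 5 = 1
  item 10: 1
  item 11: 6 − 5 = 1
  item 12: 2
Sum = 4 + 2 + 2 + 2 + 5 + 2 + 2 + 2 + 1 + 1 + 1 + 2 = 26

26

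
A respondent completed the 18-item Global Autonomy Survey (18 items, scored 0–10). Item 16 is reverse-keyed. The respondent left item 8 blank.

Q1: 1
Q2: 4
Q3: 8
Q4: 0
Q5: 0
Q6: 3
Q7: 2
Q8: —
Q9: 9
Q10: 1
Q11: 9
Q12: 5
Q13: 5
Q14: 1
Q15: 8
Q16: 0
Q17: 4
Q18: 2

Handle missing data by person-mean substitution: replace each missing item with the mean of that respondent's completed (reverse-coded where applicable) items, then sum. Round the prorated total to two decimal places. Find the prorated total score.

76.24

Reverse-coded (reversed = (0+10) − raw = 10 − raw):
  item 16: 10 − 0 = 10
Completed scored items (17 of 18): 1, 4, 8, 0, 0, 3, 2, 9, 1, 9, 5, 5, 1, 8, 10, 4, 2; sum = 72.
Person mean = 72 / 17 ≈ 4.2353
Prorated total = (72 / 17) × 18 = 76.24 (to 2 dp)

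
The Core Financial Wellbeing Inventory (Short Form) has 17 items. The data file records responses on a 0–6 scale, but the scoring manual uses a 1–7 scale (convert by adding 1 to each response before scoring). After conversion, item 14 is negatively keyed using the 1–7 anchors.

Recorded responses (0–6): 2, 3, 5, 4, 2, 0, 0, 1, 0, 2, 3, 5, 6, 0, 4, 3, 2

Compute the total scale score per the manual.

Convert to 1–7: 3, 4, 6, 5, 3, 1, 1, 2, 1, 3, 4, 6, 7, 1, 5, 4, 3
Reverse-coded (on a 1–7 scale, reversed = 8 − raw):
  item 14: 8 − 1 = 7
Scored: 3, 4, 6, 5, 3, 1, 1, 2, 1, 3, 4, 6, 7, 7, 5, 4, 3
Total = 65

65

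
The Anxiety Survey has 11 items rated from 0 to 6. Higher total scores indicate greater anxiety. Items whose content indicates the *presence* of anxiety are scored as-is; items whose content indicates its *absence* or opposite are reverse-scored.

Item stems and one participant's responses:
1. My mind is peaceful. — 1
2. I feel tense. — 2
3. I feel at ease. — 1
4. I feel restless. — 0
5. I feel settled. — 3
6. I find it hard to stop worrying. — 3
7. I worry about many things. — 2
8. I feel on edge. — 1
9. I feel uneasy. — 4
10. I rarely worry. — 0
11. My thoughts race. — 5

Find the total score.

Items 1, 3, 5, 10 describe the absence/opposite of anxiety → reverse-score.
reversed = (0+6) − raw = 6 − raw.
  item 1: 6 − 1 = 5
  item 2: 2
  item 3: 6 − 1 = 5
  item 4: 0
  item 5: 6 − 3 = 3
  item 6: 3
  item 7: 2
  item 8: 1
  item 9: 4
  item 10: 6 − 0 = 6
  item 11: 5
Total = 5 + 2 + 5 + 0 + 3 + 3 + 2 + 1 + 4 + 6 + 5 = 36

36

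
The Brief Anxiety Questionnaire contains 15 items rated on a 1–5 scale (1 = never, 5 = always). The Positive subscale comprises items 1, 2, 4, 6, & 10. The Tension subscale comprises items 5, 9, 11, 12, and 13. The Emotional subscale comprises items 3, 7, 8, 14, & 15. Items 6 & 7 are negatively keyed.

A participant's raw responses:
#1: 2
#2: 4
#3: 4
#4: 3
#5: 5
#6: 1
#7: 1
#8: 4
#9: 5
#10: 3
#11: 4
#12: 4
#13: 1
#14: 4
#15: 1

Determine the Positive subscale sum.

17

Positive items: 1, 2, 4, 6, 10.
Of these, item 6 is negatively keyed; on a 1–5 scale, reversed = 6 − raw.
  item 1: 2
  item 2: 4
  item 4: 3
  item 6: 6 − 1 = 5
  item 10: 3
Sum = 2 + 4 + 3 + 5 + 3 = 17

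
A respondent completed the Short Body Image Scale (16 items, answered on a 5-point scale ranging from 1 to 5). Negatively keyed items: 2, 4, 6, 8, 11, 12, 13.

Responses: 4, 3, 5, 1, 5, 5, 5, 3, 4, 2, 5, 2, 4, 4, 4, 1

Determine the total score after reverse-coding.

Raw sum = 57. Negatively keyed items: 2, 4, 6, 8, 11, 12, 13; their raw sum = 23.
Each reversal replaces raw with 6 − raw, changing the total by 6 − 2·raw per item.
Total = 57 + 7·6 − 2·23 = 57 + 42 − 46 = 53

53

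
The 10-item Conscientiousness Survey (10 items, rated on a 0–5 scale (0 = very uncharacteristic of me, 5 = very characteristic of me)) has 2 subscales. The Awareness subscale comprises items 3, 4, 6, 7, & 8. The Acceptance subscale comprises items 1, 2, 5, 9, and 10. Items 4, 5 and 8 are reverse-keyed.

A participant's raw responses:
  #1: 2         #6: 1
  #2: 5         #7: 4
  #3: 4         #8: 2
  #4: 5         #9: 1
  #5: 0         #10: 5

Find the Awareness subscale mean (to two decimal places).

2.40

Awareness items: 3, 4, 6, 7, 8.
Of these, items 4 and 8 are reverse-keyed; reversed = (0+5) − raw = 5 − raw.
  item 3: 4
  item 4: 5 − 5 = 0
  item 6: 1
  item 7: 4
  item 8: 5 − 2 = 3
Sum = 4 + 0 + 1 + 4 + 3 = 12
Mean = 12 / 5 = 2.40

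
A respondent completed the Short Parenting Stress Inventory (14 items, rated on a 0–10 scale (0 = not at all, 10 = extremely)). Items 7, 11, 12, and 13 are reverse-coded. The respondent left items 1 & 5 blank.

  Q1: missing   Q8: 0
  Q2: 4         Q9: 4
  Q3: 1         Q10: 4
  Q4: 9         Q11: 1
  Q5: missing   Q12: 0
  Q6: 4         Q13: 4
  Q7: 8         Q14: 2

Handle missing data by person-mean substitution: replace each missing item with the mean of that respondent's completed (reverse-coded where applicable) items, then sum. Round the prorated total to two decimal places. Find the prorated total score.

64.17

Reverse-coded (reverse-coded value = 10 − response):
  item 7: 10 − 8 = 2
  item 11: 10 − 1 = 9
  item 12: 10 − 0 = 10
  item 13: 10 − 4 = 6
Completed scored items (12 of 14): 4, 1, 9, 4, 2, 0, 4, 4, 9, 10, 6, 2; sum = 55.
Person mean = 55 / 12 ≈ 4.5833
Prorated total = (55 / 12) × 14 = 64.17 (to 2 dp)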